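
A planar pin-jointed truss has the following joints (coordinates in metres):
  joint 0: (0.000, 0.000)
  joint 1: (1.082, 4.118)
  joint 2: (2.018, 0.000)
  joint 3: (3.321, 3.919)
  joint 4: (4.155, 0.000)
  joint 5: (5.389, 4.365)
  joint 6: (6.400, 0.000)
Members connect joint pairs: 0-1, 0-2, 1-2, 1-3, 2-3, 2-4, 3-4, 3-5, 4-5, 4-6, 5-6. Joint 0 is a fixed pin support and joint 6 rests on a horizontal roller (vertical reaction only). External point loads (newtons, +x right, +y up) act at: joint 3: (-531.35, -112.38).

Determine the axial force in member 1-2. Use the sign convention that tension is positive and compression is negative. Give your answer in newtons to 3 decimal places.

406.409

N=7 nodes, M=11 members, R=3 reactions → 2N=14, M+R=14
member 0 (0-1): L=4.2578, (cx,cy)=(0.2541,0.9672)
member 1 (0-2): L=2.0180, (cx,cy)=(1.0000,0.0000)
member 2 (1-2): L=4.2230, (cx,cy)=(0.2216,-0.9751)
member 3 (1-3): L=2.2478, (cx,cy)=(0.9961,-0.0885)
member 4 (2-3): L=4.1299, (cx,cy)=(0.3155,0.9489)
member 5 (2-4): L=2.1370, (cx,cy)=(1.0000,0.0000)
member 6 (3-4): L=4.0068, (cx,cy)=(0.2081,-0.9781)
member 7 (3-5): L=2.1155, (cx,cy)=(0.9775,0.2108)
member 8 (4-5): L=4.5361, (cx,cy)=(0.2720,0.9623)
member 9 (4-6): L=2.2450, (cx,cy)=(1.0000,0.0000)
member 10 (5-6): L=4.4806, (cx,cy)=(0.2256,-0.9742)
solve A·x = −loads:
  F[0-1] = -392.3131 N (compression)
  F[0-2] = -431.6541 N (compression)
  F[1-2] = +406.4091 N (tension)
  F[1-3] = -190.5211 N (compression)
  F[2-3] = -417.6315 N (compression)
  F[2-4] = -209.8137 N (compression)
  F[3-4] = +305.2862 N (tension)
  F[3-5] = +149.6319 N (tension)
  F[4-5] = -310.3025 N (compression)
  F[4-6] = -61.8538 N (compression)
  F[5-6] = +274.1237 N (tension)
  Rx@0 = +531.3500 N
  Ry@0 = +379.4342 N
  Ry@6 = -267.0542 N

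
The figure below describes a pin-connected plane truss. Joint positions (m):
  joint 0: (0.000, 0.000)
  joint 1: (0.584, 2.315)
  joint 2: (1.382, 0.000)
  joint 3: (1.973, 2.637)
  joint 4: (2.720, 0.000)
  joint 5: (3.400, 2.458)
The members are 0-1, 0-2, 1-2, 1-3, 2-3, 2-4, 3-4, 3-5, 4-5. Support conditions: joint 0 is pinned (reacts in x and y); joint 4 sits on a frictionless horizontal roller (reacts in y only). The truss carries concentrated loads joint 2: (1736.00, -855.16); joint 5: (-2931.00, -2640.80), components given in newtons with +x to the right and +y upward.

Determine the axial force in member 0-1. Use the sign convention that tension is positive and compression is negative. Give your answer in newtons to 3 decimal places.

N=6 nodes, M=9 members, R=3 reactions → 2N=12, M+R=12
member 0 (0-1): L=2.3875, (cx,cy)=(0.2446,0.9696)
member 1 (0-2): L=1.3820, (cx,cy)=(1.0000,0.0000)
member 2 (1-2): L=2.4487, (cx,cy)=(0.3259,-0.9454)
member 3 (1-3): L=1.4258, (cx,cy)=(0.9742,0.2258)
member 4 (2-3): L=2.7024, (cx,cy)=(0.2187,0.9758)
member 5 (2-4): L=1.3380, (cx,cy)=(1.0000,0.0000)
member 6 (3-4): L=2.7408, (cx,cy)=(0.2726,-0.9621)
member 7 (3-5): L=1.4382, (cx,cy)=(0.9922,-0.1245)
member 8 (4-5): L=2.5503, (cx,cy)=(0.2666,0.9638)
solve A·x = −loads:
  F[0-1] = -2484.6144 N (compression)
  F[0-2] = -587.2518 N (compression)
  F[1-2] = +2221.6922 N (tension)
  F[1-3] = -1367.0928 N (compression)
  F[2-3] = -1276.1354 N (compression)
  F[2-4] = -1320.1423 N (compression)
  F[3-4] = +1892.3828 N (tension)
  F[3-5] = -2143.2958 N (compression)
  F[4-5] = -3016.7726 N (compression)
  Rx@0 = +1195.0000 N
  Ry@0 = +2409.1390 N
  Ry@4 = +1086.8210 N

-2484.614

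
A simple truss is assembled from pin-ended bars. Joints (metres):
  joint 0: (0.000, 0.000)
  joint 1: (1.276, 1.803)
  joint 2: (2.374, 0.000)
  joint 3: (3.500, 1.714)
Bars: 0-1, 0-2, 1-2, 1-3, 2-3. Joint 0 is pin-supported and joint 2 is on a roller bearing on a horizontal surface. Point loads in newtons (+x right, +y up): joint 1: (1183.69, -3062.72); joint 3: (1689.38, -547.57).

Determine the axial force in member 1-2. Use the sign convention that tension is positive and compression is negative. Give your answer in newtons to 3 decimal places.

N=4 nodes, M=5 members, R=3 reactions → 2N=8, M+R=8
member 0 (0-1): L=2.2088, (cx,cy)=(0.5777,0.8163)
member 1 (0-2): L=2.3740, (cx,cy)=(1.0000,0.0000)
member 2 (1-2): L=2.1110, (cx,cy)=(0.5201,-0.8541)
member 3 (1-3): L=2.2258, (cx,cy)=(0.9992,-0.0400)
member 4 (2-3): L=2.0508, (cx,cy)=(0.5491,0.8358)
solve A·x = −loads:
  F[0-1] = +1178.3844 N (tension)
  F[0-2] = +2192.3431 N (tension)
  F[1-2] = -4805.6994 N (compression)
  F[1-3] = +1998.2103 N (tension)
  F[2-3] = -559.5592 N (compression)
  Rx@0 = -2873.0700 N
  Ry@0 = -961.8735 N
  Ry@2 = +4572.1635 N

-4805.699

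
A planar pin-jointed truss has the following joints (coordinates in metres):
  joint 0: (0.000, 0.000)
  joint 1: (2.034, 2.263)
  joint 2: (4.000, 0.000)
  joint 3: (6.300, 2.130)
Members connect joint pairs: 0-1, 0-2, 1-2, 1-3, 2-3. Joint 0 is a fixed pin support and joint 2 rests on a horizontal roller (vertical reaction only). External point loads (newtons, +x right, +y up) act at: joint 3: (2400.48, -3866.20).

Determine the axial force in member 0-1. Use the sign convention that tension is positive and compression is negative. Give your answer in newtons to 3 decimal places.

N=4 nodes, M=5 members, R=3 reactions → 2N=8, M+R=8
member 0 (0-1): L=3.0427, (cx,cy)=(0.6685,0.7437)
member 1 (0-2): L=4.0000, (cx,cy)=(1.0000,0.0000)
member 2 (1-2): L=2.9977, (cx,cy)=(0.6558,-0.7549)
member 3 (1-3): L=4.2681, (cx,cy)=(0.9995,-0.0312)
member 4 (2-3): L=3.1348, (cx,cy)=(0.7337,0.6795)
solve A·x = −loads:
  F[0-1] = +4707.7516 N (tension)
  F[0-2] = -746.5311 N (compression)
  F[1-2] = -4900.7875 N (compression)
  F[1-3] = +6364.1939 N (tension)
  F[2-3] = -5398.1377 N (compression)
  Rx@0 = -2400.4800 N
  Ry@0 = -3501.3206 N
  Ry@2 = +7367.5206 N

4707.752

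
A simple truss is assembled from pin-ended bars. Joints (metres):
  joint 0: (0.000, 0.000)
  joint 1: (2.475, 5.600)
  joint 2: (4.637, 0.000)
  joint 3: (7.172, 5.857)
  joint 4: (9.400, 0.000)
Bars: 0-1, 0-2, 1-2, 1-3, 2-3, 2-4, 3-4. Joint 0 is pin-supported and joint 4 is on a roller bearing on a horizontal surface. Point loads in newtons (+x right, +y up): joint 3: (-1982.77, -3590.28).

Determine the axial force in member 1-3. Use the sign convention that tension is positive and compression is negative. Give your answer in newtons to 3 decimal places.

-1694.411

N=5 nodes, M=7 members, R=3 reactions → 2N=10, M+R=10
member 0 (0-1): L=6.1226, (cx,cy)=(0.4042,0.9147)
member 1 (0-2): L=4.6370, (cx,cy)=(1.0000,0.0000)
member 2 (1-2): L=6.0029, (cx,cy)=(0.3602,-0.9329)
member 3 (1-3): L=4.7040, (cx,cy)=(0.9985,0.0546)
member 4 (2-3): L=6.3821, (cx,cy)=(0.3972,0.9177)
member 5 (2-4): L=4.7630, (cx,cy)=(1.0000,0.0000)
member 6 (3-4): L=6.2665, (cx,cy)=(0.3555,-0.9347)
solve A·x = −loads:
  F[0-1] = -2281.0953 N (compression)
  F[0-2] = -1060.6525 N (compression)
  F[1-2] = +2137.2672 N (tension)
  F[1-3] = -1694.4108 N (compression)
  F[2-3] = -2172.5747 N (compression)
  F[2-4] = +572.0725 N (tension)
  F[3-4] = -1609.0060 N (compression)
  Rx@0 = +1982.7700 N
  Ry@0 = +2086.4072 N
  Ry@4 = +1503.8728 N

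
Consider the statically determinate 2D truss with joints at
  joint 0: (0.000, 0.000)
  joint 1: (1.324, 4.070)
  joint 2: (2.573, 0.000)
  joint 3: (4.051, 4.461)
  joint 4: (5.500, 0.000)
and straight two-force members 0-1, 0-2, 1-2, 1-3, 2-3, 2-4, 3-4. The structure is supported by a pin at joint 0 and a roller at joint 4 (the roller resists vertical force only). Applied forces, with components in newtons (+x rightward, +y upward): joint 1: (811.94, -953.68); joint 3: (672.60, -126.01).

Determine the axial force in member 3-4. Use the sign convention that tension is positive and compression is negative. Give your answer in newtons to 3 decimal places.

N=5 nodes, M=7 members, R=3 reactions → 2N=10, M+R=10
member 0 (0-1): L=4.2799, (cx,cy)=(0.3094,0.9509)
member 1 (0-2): L=2.5730, (cx,cy)=(1.0000,0.0000)
member 2 (1-2): L=4.2573, (cx,cy)=(0.2934,-0.9560)
member 3 (1-3): L=2.7549, (cx,cy)=(0.9899,0.1419)
member 4 (2-3): L=4.6995, (cx,cy)=(0.3145,0.9493)
member 5 (2-4): L=2.9270, (cx,cy)=(1.0000,0.0000)
member 6 (3-4): L=4.6904, (cx,cy)=(0.3089,-0.9511)
solve A·x = −loads:
  F[0-1] = +409.1435 N (tension)
  F[0-2] = +1357.9714 N (tension)
  F[1-2] = -1443.8221 N (compression)
  F[1-3] = -264.4659 N (compression)
  F[2-3] = +1454.0749 N (tension)
  F[2-4] = +477.0767 N (tension)
  F[3-4] = -1544.3026 N (compression)
  Rx@0 = -1484.5400 N
  Ry@0 = -389.0742 N
  Ry@4 = +1468.7642 N

-1544.303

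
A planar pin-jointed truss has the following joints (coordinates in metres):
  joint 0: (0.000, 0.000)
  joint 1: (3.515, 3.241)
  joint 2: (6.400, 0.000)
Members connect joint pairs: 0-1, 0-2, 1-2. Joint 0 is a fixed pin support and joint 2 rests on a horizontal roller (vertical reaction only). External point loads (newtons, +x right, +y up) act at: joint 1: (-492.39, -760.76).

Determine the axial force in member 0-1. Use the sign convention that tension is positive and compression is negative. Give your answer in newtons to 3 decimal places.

-873.743

N=3 nodes, M=3 members, R=3 reactions → 2N=6, M+R=6
member 0 (0-1): L=4.7811, (cx,cy)=(0.7352,0.6779)
member 1 (0-2): L=6.4000, (cx,cy)=(1.0000,0.0000)
member 2 (1-2): L=4.3390, (cx,cy)=(0.6649,-0.7469)
solve A·x = −loads:
  F[0-1] = -873.7431 N (compression)
  F[0-2] = +149.9686 N (tension)
  F[1-2] = -225.5530 N (compression)
  Rx@0 = +492.3900 N
  Ry@0 = +592.2857 N
  Ry@2 = +168.4743 N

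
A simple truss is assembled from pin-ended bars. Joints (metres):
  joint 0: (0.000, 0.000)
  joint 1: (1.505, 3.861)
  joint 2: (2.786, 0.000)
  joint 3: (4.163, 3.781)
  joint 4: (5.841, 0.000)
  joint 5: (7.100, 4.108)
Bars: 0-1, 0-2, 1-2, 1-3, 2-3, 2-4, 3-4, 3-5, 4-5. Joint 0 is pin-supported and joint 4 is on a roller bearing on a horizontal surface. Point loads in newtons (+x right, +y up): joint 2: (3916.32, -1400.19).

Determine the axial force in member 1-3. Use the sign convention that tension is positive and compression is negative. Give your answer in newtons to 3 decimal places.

N=6 nodes, M=9 members, R=3 reactions → 2N=12, M+R=12
member 0 (0-1): L=4.1440, (cx,cy)=(0.3632,0.9317)
member 1 (0-2): L=2.7860, (cx,cy)=(1.0000,0.0000)
member 2 (1-2): L=4.0680, (cx,cy)=(0.3149,-0.9491)
member 3 (1-3): L=2.6592, (cx,cy)=(0.9995,-0.0301)
member 4 (2-3): L=4.0239, (cx,cy)=(0.3422,0.9396)
member 5 (2-4): L=3.0550, (cx,cy)=(1.0000,0.0000)
member 6 (3-4): L=4.1366, (cx,cy)=(0.4056,-0.9140)
member 7 (3-5): L=2.9551, (cx,cy)=(0.9939,0.1107)
member 8 (4-5): L=4.2966, (cx,cy)=(0.2930,0.9561)
solve A·x = −loads:
  F[0-1] = -786.0062 N (compression)
  F[0-2] = +4201.7816 N (tension)
  F[1-2] = +788.5182 N (tension)
  F[1-3] = -534.0077 N (compression)
  F[2-3] = +693.6670 N (tension)
  F[2-4] = +296.3918 N (tension)
  F[3-4] = -730.6680 N (compression)
  F[3-5] = +0.0000 N (tension)
  F[4-5] = -0.0000 N (compression)
  Rx@0 = -3916.3200 N
  Ry@0 = +732.3370 N
  Ry@4 = +667.8530 N

-534.008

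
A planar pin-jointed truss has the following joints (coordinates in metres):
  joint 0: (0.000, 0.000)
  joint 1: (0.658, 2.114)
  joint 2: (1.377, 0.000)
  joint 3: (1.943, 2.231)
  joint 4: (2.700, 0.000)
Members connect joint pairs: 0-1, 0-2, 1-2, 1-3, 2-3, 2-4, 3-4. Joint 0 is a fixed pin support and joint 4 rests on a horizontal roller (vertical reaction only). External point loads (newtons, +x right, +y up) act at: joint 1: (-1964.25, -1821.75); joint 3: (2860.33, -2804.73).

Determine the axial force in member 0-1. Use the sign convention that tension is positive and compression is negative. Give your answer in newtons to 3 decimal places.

N=5 nodes, M=7 members, R=3 reactions → 2N=10, M+R=10
member 0 (0-1): L=2.2140, (cx,cy)=(0.2972,0.9548)
member 1 (0-2): L=1.3770, (cx,cy)=(1.0000,0.0000)
member 2 (1-2): L=2.2329, (cx,cy)=(0.3220,-0.9467)
member 3 (1-3): L=1.2903, (cx,cy)=(0.9959,0.0907)
member 4 (2-3): L=2.3017, (cx,cy)=(0.2459,0.9693)
member 5 (2-4): L=1.3230, (cx,cy)=(1.0000,0.0000)
member 6 (3-4): L=2.3559, (cx,cy)=(0.3213,-0.9470)
solve A·x = −loads:
  F[0-1] = -1401.9451 N (compression)
  F[0-2] = +1312.7306 N (tension)
  F[1-2] = -350.6341 N (compression)
  F[1-3] = +1667.3720 N (tension)
  F[2-3] = +342.4756 N (tension)
  F[2-4] = +1115.6094 N (tension)
  F[3-4] = -3471.9927 N (compression)
  Rx@0 = -896.0800 N
  Ry@0 = +1338.6009 N
  Ry@4 = +3287.8791 N

-1401.945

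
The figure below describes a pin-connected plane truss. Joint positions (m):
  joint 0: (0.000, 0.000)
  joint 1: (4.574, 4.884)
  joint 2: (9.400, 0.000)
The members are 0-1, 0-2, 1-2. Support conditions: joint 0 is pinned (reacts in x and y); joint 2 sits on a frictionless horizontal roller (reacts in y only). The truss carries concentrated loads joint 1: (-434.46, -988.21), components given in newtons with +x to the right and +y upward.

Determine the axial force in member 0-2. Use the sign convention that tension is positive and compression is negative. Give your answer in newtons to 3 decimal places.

N=3 nodes, M=3 members, R=3 reactions → 2N=6, M+R=6
member 0 (0-1): L=6.6914, (cx,cy)=(0.6836,0.7299)
member 1 (0-2): L=9.4000, (cx,cy)=(1.0000,0.0000)
member 2 (1-2): L=6.8661, (cx,cy)=(0.7029,-0.7113)
solve A·x = −loads:
  F[0-1] = -1004.3763 N (compression)
  F[0-2] = +252.0947 N (tension)
  F[1-2] = -358.6645 N (compression)
  Rx@0 = +434.4600 N
  Ry@0 = +733.0855 N
  Ry@2 = +255.1245 N

252.095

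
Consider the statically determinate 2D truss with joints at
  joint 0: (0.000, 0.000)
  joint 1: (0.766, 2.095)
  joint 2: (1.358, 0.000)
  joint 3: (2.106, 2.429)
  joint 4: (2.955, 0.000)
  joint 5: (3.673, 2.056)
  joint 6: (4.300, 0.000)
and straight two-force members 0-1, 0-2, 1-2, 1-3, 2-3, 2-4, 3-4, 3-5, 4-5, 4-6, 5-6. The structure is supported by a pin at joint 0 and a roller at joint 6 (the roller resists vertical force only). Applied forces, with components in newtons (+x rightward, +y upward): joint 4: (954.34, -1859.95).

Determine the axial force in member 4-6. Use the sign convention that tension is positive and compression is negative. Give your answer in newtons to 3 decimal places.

389.794

N=7 nodes, M=11 members, R=3 reactions → 2N=14, M+R=14
member 0 (0-1): L=2.2306, (cx,cy)=(0.3434,0.9392)
member 1 (0-2): L=1.3580, (cx,cy)=(1.0000,0.0000)
member 2 (1-2): L=2.1770, (cx,cy)=(0.2719,-0.9623)
member 3 (1-3): L=1.3810, (cx,cy)=(0.9703,0.2419)
member 4 (2-3): L=2.5416, (cx,cy)=(0.2943,0.9557)
member 5 (2-4): L=1.5970, (cx,cy)=(1.0000,0.0000)
member 6 (3-4): L=2.5731, (cx,cy)=(0.3300,-0.9440)
member 7 (3-5): L=1.6108, (cx,cy)=(0.9728,-0.2316)
member 8 (4-5): L=2.1778, (cx,cy)=(0.3297,0.9441)
member 9 (4-6): L=1.3450, (cx,cy)=(1.0000,0.0000)
member 10 (5-6): L=2.1495, (cx,cy)=(0.2917,-0.9565)
solve A·x = −loads:
  F[0-1] = -619.4435 N (compression)
  F[0-2] = +1167.0558 N (tension)
  F[1-2] = +513.3061 N (tension)
  F[1-3] = -363.0776 N (compression)
  F[2-3] = -516.8543 N (compression)
  F[2-4] = +1458.7526 N (tension)
  F[3-4] = +810.9498 N (tension)
  F[3-5] = -793.5565 N (compression)
  F[4-5] = +1159.2312 N (tension)
  F[4-6] = +389.7936 N (tension)
  F[5-6] = -1336.2897 N (compression)
  Rx@0 = -954.3400 N
  Ry@0 = +581.7751 N
  Ry@6 = +1278.1749 N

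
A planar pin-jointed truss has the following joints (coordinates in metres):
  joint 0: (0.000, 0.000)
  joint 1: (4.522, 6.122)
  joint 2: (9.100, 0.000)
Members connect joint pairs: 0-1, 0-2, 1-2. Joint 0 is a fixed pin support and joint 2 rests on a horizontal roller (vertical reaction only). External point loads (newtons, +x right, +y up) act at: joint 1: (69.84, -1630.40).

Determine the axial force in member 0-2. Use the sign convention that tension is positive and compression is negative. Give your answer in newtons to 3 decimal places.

640.986

N=3 nodes, M=3 members, R=3 reactions → 2N=6, M+R=6
member 0 (0-1): L=7.6110, (cx,cy)=(0.5941,0.8044)
member 1 (0-2): L=9.1000, (cx,cy)=(1.0000,0.0000)
member 2 (1-2): L=7.6444, (cx,cy)=(0.5989,-0.8008)
solve A·x = −loads:
  F[0-1] = -961.2987 N (compression)
  F[0-2] = +640.9858 N (tension)
  F[1-2] = -1070.3270 N (compression)
  Rx@0 = -69.8400 N
  Ry@0 = +773.2319 N
  Ry@2 = +857.1681 N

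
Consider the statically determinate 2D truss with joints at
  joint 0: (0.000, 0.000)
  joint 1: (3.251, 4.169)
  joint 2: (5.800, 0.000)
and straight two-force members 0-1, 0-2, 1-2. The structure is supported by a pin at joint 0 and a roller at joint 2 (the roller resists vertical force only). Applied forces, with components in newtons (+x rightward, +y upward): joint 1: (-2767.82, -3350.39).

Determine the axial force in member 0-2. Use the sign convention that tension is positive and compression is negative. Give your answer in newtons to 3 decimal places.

-68.197

N=3 nodes, M=3 members, R=3 reactions → 2N=6, M+R=6
member 0 (0-1): L=5.2867, (cx,cy)=(0.6149,0.7886)
member 1 (0-2): L=5.8000, (cx,cy)=(1.0000,0.0000)
member 2 (1-2): L=4.8865, (cx,cy)=(0.5216,-0.8532)
solve A·x = −loads:
  F[0-1] = -4390.0929 N (compression)
  F[0-2] = -68.1966 N (compression)
  F[1-2] = +130.7350 N (tension)
  Rx@0 = +2767.8200 N
  Ry@0 = +3461.9286 N
  Ry@2 = -111.5386 N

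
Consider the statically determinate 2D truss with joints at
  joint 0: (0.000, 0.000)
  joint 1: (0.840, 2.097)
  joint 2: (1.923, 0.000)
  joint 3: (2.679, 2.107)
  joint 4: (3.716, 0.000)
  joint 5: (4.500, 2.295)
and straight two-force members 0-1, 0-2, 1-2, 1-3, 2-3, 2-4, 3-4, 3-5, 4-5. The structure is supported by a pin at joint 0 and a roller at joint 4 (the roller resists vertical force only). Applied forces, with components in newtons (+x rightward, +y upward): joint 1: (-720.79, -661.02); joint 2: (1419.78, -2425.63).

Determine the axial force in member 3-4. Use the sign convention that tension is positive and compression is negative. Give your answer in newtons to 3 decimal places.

N=6 nodes, M=9 members, R=3 reactions → 2N=12, M+R=12
member 0 (0-1): L=2.2590, (cx,cy)=(0.3718,0.9283)
member 1 (0-2): L=1.9230, (cx,cy)=(1.0000,0.0000)
member 2 (1-2): L=2.3601, (cx,cy)=(0.4589,-0.8885)
member 3 (1-3): L=1.8390, (cx,cy)=(1.0000,0.0054)
member 4 (2-3): L=2.2385, (cx,cy)=(0.3377,0.9412)
member 5 (2-4): L=1.7930, (cx,cy)=(1.0000,0.0000)
member 6 (3-4): L=2.3484, (cx,cy)=(0.4416,-0.8972)
member 7 (3-5): L=1.8307, (cx,cy)=(0.9947,0.1027)
member 8 (4-5): L=2.4252, (cx,cy)=(0.3233,0.9463)
solve A·x = −loads:
  F[0-1] = -2250.0822 N (compression)
  F[0-2] = +1535.6799 N (tension)
  F[1-2] = +1601.6701 N (tension)
  F[1-3] = -850.8701 N (compression)
  F[2-3] = +1065.1207 N (tension)
  F[2-4] = +491.1421 N (tension)
  F[3-4] = -1112.2284 N (compression)
  F[3-5] = +0.0000 N (tension)
  F[4-5] = -0.0000 N (compression)
  Rx@0 = -698.9900 N
  Ry@0 = +2088.7365 N
  Ry@4 = +997.9135 N

-1112.228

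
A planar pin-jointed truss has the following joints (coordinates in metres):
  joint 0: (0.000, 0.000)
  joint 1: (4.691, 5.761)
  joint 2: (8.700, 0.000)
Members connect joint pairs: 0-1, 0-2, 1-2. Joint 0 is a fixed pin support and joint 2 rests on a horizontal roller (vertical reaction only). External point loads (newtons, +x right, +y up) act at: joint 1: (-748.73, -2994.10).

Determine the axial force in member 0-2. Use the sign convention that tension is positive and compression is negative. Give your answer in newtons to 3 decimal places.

778.424

N=3 nodes, M=3 members, R=3 reactions → 2N=6, M+R=6
member 0 (0-1): L=7.4293, (cx,cy)=(0.6314,0.7754)
member 1 (0-2): L=8.7000, (cx,cy)=(1.0000,0.0000)
member 2 (1-2): L=7.0186, (cx,cy)=(0.5712,-0.8208)
solve A·x = −loads:
  F[0-1] = -2418.6089 N (compression)
  F[0-2] = +778.4238 N (tension)
  F[1-2] = -1362.8013 N (compression)
  Rx@0 = +748.7300 N
  Ry@0 = +1875.4920 N
  Ry@2 = +1118.6080 N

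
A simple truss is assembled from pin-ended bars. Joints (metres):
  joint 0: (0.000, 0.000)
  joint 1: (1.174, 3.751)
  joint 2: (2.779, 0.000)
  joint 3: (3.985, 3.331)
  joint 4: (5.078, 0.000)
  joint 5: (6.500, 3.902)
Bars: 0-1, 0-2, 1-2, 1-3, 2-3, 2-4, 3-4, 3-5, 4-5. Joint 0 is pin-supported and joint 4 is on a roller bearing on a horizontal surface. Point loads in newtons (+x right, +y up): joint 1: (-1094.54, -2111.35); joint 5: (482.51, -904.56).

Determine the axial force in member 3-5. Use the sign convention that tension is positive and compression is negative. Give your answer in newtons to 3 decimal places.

N=6 nodes, M=9 members, R=3 reactions → 2N=12, M+R=12
member 0 (0-1): L=3.9304, (cx,cy)=(0.2987,0.9543)
member 1 (0-2): L=2.7790, (cx,cy)=(1.0000,0.0000)
member 2 (1-2): L=4.0800, (cx,cy)=(0.3934,-0.9194)
member 3 (1-3): L=2.8422, (cx,cy)=(0.9890,-0.1478)
member 4 (2-3): L=3.5426, (cx,cy)=(0.3404,0.9403)
member 5 (2-4): L=2.2990, (cx,cy)=(1.0000,0.0000)
member 6 (3-4): L=3.5057, (cx,cy)=(0.3118,-0.9502)
member 7 (3-5): L=2.5790, (cx,cy)=(0.9752,0.2214)
member 8 (4-5): L=4.1530, (cx,cy)=(0.3424,0.9396)
solve A·x = −loads:
  F[0-1] = -1894.1285 N (compression)
  F[0-2] = -46.2631 N (compression)
  F[1-2] = -444.6881 N (compression)
  F[1-3] = +711.5191 N (tension)
  F[2-3] = +434.8049 N (tension)
  F[2-4] = -369.2174 N (compression)
  F[3-4] = -108.0541 N (compression)
  F[3-5] = +907.9491 N (tension)
  F[4-5] = -1176.7101 N (compression)
  Rx@0 = +612.0300 N
  Ry@0 = +1807.6588 N
  Ry@4 = +1208.2512 N

907.949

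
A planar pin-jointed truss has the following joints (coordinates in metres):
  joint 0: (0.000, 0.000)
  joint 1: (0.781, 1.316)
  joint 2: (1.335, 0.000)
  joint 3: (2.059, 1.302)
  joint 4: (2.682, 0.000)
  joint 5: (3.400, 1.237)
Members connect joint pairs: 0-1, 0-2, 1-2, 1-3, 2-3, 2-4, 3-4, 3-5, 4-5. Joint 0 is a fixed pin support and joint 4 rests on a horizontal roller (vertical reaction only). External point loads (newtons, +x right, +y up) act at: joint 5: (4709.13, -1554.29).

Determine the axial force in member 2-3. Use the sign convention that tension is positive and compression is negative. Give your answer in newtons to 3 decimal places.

N=6 nodes, M=9 members, R=3 reactions → 2N=12, M+R=12
member 0 (0-1): L=1.5303, (cx,cy)=(0.5104,0.8600)
member 1 (0-2): L=1.3350, (cx,cy)=(1.0000,0.0000)
member 2 (1-2): L=1.4279, (cx,cy)=(0.3880,-0.9217)
member 3 (1-3): L=1.2781, (cx,cy)=(0.9999,-0.0110)
member 4 (2-3): L=1.4898, (cx,cy)=(0.4860,0.8740)
member 5 (2-4): L=1.3470, (cx,cy)=(1.0000,0.0000)
member 6 (3-4): L=1.4434, (cx,cy)=(0.4316,-0.9021)
member 7 (3-5): L=1.3426, (cx,cy)=(0.9988,-0.0484)
member 8 (4-5): L=1.4303, (cx,cy)=(0.5020,0.8649)
solve A·x = −loads:
  F[0-1] = +3009.5028 N (tension)
  F[0-2] = +3173.2075 N (tension)
  F[1-2] = -2839.3852 N (compression)
  F[1-3] = +2637.7463 N (tension)
  F[2-3] = +2994.3373 N (tension)
  F[2-4] = +616.3394 N (tension)
  F[3-4] = -3162.3482 N (compression)
  F[3-5] = +5464.1534 N (tension)
  F[4-5] = -1491.2647 N (compression)
  Rx@0 = -4709.1300 N
  Ry@0 = -2588.0589 N
  Ry@4 = +4142.3489 N

2994.337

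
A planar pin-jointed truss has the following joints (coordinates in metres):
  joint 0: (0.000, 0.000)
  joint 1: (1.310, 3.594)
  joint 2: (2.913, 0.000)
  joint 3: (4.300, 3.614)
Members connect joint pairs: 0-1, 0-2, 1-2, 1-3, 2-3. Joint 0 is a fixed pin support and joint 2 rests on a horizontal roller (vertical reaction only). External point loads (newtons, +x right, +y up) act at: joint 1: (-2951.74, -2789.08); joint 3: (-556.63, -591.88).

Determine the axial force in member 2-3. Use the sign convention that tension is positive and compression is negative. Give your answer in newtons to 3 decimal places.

-631.606

N=4 nodes, M=5 members, R=3 reactions → 2N=8, M+R=8
member 0 (0-1): L=3.8253, (cx,cy)=(0.3425,0.9395)
member 1 (0-2): L=2.9130, (cx,cy)=(1.0000,0.0000)
member 2 (1-2): L=3.9353, (cx,cy)=(0.4073,-0.9133)
member 3 (1-3): L=2.9901, (cx,cy)=(1.0000,0.0067)
member 4 (2-3): L=3.8710, (cx,cy)=(0.3583,0.9336)
solve A·x = −loads:
  F[0-1] = -5944.8284 N (compression)
  F[0-2] = -1472.5242 N (compression)
  F[1-2] = +3059.3991 N (tension)
  F[1-3] = -330.3305 N (compression)
  F[2-3] = -631.6059 N (compression)
  Rx@0 = +3508.3700 N
  Ry@0 = +5585.3663 N
  Ry@2 = -2204.4063 N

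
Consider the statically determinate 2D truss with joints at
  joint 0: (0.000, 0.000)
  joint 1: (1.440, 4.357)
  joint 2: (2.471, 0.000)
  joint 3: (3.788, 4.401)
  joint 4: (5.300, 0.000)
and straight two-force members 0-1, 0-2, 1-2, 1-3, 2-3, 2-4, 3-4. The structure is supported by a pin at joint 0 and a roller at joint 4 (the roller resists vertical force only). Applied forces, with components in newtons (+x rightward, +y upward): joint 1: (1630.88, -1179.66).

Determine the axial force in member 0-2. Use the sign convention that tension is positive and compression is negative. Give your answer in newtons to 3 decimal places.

1471.724

N=5 nodes, M=7 members, R=3 reactions → 2N=10, M+R=10
member 0 (0-1): L=4.5888, (cx,cy)=(0.3138,0.9495)
member 1 (0-2): L=2.4710, (cx,cy)=(1.0000,0.0000)
member 2 (1-2): L=4.4773, (cx,cy)=(0.2303,-0.9731)
member 3 (1-3): L=2.3484, (cx,cy)=(0.9998,0.0187)
member 4 (2-3): L=4.5938, (cx,cy)=(0.2867,0.9580)
member 5 (2-4): L=2.8290, (cx,cy)=(1.0000,0.0000)
member 6 (3-4): L=4.6535, (cx,cy)=(0.3249,-0.9457)
solve A·x = −loads:
  F[0-1] = +507.1771 N (tension)
  F[0-2] = +1471.7239 N (tension)
  F[1-2] = -1727.7729 N (compression)
  F[1-3] = -1074.0554 N (compression)
  F[2-3] = +1755.0101 N (tension)
  F[2-4] = +570.7251 N (tension)
  F[3-4] = -1756.5227 N (compression)
  Rx@0 = -1630.8800 N
  Ry@0 = -481.5578 N
  Ry@4 = +1661.2178 N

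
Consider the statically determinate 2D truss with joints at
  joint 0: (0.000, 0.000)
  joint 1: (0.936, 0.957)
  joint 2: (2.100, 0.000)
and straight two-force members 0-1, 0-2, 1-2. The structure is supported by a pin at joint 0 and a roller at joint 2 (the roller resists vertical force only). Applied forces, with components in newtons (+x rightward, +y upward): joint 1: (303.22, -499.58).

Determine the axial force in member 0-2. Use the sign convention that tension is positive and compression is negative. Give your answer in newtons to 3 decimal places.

N=3 nodes, M=3 members, R=3 reactions → 2N=6, M+R=6
member 0 (0-1): L=1.3386, (cx,cy)=(0.6992,0.7149)
member 1 (0-2): L=2.1000, (cx,cy)=(1.0000,0.0000)
member 2 (1-2): L=1.5069, (cx,cy)=(0.7724,-0.6351)
solve A·x = −loads:
  F[0-1] = -194.0509 N (compression)
  F[0-2] = +438.9042 N (tension)
  F[1-2] = -568.1996 N (compression)
  Rx@0 = -303.2200 N
  Ry@0 = +138.7284 N
  Ry@2 = +360.8516 N

438.904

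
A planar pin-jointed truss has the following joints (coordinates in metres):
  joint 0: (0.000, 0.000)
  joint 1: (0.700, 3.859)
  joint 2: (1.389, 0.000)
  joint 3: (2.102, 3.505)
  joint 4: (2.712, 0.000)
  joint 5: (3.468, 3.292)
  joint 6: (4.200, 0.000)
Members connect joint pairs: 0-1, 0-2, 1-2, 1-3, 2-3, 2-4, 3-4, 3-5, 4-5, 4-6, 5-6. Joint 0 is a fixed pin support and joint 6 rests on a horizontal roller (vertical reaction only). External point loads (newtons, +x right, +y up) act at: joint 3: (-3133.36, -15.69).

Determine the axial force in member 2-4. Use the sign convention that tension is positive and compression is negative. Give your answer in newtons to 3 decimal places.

N=7 nodes, M=11 members, R=3 reactions → 2N=14, M+R=14
member 0 (0-1): L=3.9220, (cx,cy)=(0.1785,0.9839)
member 1 (0-2): L=1.3890, (cx,cy)=(1.0000,0.0000)
member 2 (1-2): L=3.9200, (cx,cy)=(0.1758,-0.9844)
member 3 (1-3): L=1.4460, (cx,cy)=(0.9696,-0.2448)
member 4 (2-3): L=3.5768, (cx,cy)=(0.1993,0.9799)
member 5 (2-4): L=1.3230, (cx,cy)=(1.0000,0.0000)
member 6 (3-4): L=3.5577, (cx,cy)=(0.1715,-0.9852)
member 7 (3-5): L=1.3825, (cx,cy)=(0.9881,-0.1541)
member 8 (4-5): L=3.3777, (cx,cy)=(0.2238,0.9746)
member 9 (4-6): L=1.4880, (cx,cy)=(1.0000,0.0000)
member 10 (5-6): L=3.3724, (cx,cy)=(0.2171,-0.9762)
solve A·x = −loads:
  F[0-1] = -2665.5003 N (compression)
  F[0-2] = -2657.6174 N (compression)
  F[1-2] = +2917.7354 N (tension)
  F[1-3] = -1019.6021 N (compression)
  F[2-3] = -2931.1404 N (compression)
  F[2-4] = -1560.4876 N (compression)
  F[3-4] = +2466.1393 N (tension)
  F[3-5] = +1151.3912 N (tension)
  F[4-5] = -2492.8621 N (compression)
  F[4-6] = -579.6878 N (compression)
  F[5-6] = +2670.6824 N (tension)
  Rx@0 = +3133.3600 N
  Ry@0 = +2622.7011 N
  Ry@6 = -2607.0111 N

-1560.488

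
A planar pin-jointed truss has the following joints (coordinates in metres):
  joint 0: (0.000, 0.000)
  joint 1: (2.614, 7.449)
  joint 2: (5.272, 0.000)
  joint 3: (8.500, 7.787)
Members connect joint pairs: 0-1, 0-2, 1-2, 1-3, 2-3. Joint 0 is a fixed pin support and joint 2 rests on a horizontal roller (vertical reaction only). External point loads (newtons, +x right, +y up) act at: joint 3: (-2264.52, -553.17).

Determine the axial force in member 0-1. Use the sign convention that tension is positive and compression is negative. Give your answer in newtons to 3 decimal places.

N=4 nodes, M=5 members, R=3 reactions → 2N=8, M+R=8
member 0 (0-1): L=7.8943, (cx,cy)=(0.3311,0.9436)
member 1 (0-2): L=5.2720, (cx,cy)=(1.0000,0.0000)
member 2 (1-2): L=7.9090, (cx,cy)=(0.3361,-0.9418)
member 3 (1-3): L=5.8957, (cx,cy)=(0.9984,0.0573)
member 4 (2-3): L=8.4296, (cx,cy)=(0.3829,0.9238)
solve A·x = −loads:
  F[0-1] = -3185.8252 N (compression)
  F[0-2] = -1209.6189 N (compression)
  F[1-2] = +3064.6347 N (tension)
  F[1-3] = -2088.2738 N (compression)
  F[2-3] = -469.2159 N (compression)
  Rx@0 = +2264.5200 N
  Ry@0 = +3006.1048 N
  Ry@2 = -2452.9348 N

-3185.825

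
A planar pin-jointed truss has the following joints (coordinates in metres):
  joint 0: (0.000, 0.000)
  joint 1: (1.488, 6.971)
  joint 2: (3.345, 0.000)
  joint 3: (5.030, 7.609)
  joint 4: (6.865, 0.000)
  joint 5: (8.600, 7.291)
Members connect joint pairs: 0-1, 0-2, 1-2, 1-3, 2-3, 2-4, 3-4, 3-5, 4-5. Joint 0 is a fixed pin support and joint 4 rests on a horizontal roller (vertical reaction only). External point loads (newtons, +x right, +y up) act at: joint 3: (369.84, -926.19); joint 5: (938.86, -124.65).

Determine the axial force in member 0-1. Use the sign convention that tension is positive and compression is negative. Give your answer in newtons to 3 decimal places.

N=6 nodes, M=9 members, R=3 reactions → 2N=12, M+R=12
member 0 (0-1): L=7.1280, (cx,cy)=(0.2088,0.9780)
member 1 (0-2): L=3.3450, (cx,cy)=(1.0000,0.0000)
member 2 (1-2): L=7.2141, (cx,cy)=(0.2574,-0.9663)
member 3 (1-3): L=3.5990, (cx,cy)=(0.9842,0.1773)
member 4 (2-3): L=7.7933, (cx,cy)=(0.2162,0.9763)
member 5 (2-4): L=3.5200, (cx,cy)=(1.0000,0.0000)
member 6 (3-4): L=7.8271, (cx,cy)=(0.2344,-0.9721)
member 7 (3-5): L=3.5841, (cx,cy)=(0.9961,-0.0887)
member 8 (4-5): L=7.4946, (cx,cy)=(0.2315,0.9728)
solve A·x = −loads:
  F[0-1] = +1217.8062 N (tension)
  F[0-2] = +1054.4793 N (tension)
  F[1-2] = -1130.8591 N (compression)
  F[1-3] = +554.0936 N (tension)
  F[2-3] = +1119.2242 N (tension)
  F[2-4] = +521.3943 N (tension)
  F[3-4] = -2264.7650 N (compression)
  F[3-5] = +952.1740 N (tension)
  F[4-5] = -41.2907 N (compression)
  Rx@0 = -1308.7000 N
  Ry@0 = -1190.9760 N
  Ry@4 = +2241.8160 N

1217.806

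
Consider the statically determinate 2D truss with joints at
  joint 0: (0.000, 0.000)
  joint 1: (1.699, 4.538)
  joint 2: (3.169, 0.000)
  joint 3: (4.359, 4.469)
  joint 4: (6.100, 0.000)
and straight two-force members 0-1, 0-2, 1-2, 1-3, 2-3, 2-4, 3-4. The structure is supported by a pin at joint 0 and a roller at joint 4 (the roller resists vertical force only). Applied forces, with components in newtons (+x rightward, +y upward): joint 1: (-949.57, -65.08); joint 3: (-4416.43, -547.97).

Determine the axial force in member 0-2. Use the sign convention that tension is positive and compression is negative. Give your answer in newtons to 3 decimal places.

N=5 nodes, M=7 members, R=3 reactions → 2N=10, M+R=10
member 0 (0-1): L=4.8456, (cx,cy)=(0.3506,0.9365)
member 1 (0-2): L=3.1690, (cx,cy)=(1.0000,0.0000)
member 2 (1-2): L=4.7702, (cx,cy)=(0.3082,-0.9513)
member 3 (1-3): L=2.6609, (cx,cy)=(0.9997,-0.0259)
member 4 (2-3): L=4.6247, (cx,cy)=(0.2573,0.9663)
member 5 (2-4): L=2.9310, (cx,cy)=(1.0000,0.0000)
member 6 (3-4): L=4.7961, (cx,cy)=(0.3630,-0.9318)
solve A·x = −loads:
  F[0-1] = -4426.3495 N (compression)
  F[0-2] = -3814.0075 N (compression)
  F[1-2] = +4341.9104 N (tension)
  F[1-3] = -1941.1058 N (compression)
  F[2-3] = -4274.5317 N (compression)
  F[2-4] = -1376.0856 N (compression)
  F[3-4] = +3790.8736 N (tension)
  Rx@0 = +5366.0000 N
  Ry@0 = +4145.3454 N
  Ry@4 = -3532.2954 N

-3814.008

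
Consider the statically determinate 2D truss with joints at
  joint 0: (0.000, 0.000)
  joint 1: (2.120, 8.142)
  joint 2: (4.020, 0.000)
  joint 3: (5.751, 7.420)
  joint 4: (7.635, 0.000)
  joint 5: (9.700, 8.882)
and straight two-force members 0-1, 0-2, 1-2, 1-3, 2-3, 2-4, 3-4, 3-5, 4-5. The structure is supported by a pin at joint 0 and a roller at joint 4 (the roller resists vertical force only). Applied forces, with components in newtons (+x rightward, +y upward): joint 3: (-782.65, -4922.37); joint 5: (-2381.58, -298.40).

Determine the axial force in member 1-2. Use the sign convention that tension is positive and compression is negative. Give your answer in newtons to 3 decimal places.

N=6 nodes, M=9 members, R=3 reactions → 2N=12, M+R=12
member 0 (0-1): L=8.4135, (cx,cy)=(0.2520,0.9677)
member 1 (0-2): L=4.0200, (cx,cy)=(1.0000,0.0000)
member 2 (1-2): L=8.3608, (cx,cy)=(0.2273,-0.9738)
member 3 (1-3): L=3.7021, (cx,cy)=(0.9808,-0.1950)
member 4 (2-3): L=7.6192, (cx,cy)=(0.2272,0.9739)
member 5 (2-4): L=3.6150, (cx,cy)=(1.0000,0.0000)
member 6 (3-4): L=7.6554, (cx,cy)=(0.2461,-0.9692)
member 7 (3-5): L=4.2109, (cx,cy)=(0.9378,0.3472)
member 8 (4-5): L=9.1189, (cx,cy)=(0.2265,0.9740)
solve A·x = −loads:
  F[0-1] = -4820.6419 N (compression)
  F[0-2] = -1949.5404 N (compression)
  F[1-2] = +5283.6240 N (tension)
  F[1-3] = -2462.6934 N (compression)
  F[2-3] = -5283.5428 N (compression)
  F[2-4] = +451.5335 N (tension)
  F[3-4] = -1231.8042 N (compression)
  F[3-5] = -2697.7841 N (compression)
  F[4-5] = +655.2678 N (tension)
  Rx@0 = +3164.2300 N
  Ry@0 = +4665.0957 N
  Ry@4 = +555.6743 N

5283.624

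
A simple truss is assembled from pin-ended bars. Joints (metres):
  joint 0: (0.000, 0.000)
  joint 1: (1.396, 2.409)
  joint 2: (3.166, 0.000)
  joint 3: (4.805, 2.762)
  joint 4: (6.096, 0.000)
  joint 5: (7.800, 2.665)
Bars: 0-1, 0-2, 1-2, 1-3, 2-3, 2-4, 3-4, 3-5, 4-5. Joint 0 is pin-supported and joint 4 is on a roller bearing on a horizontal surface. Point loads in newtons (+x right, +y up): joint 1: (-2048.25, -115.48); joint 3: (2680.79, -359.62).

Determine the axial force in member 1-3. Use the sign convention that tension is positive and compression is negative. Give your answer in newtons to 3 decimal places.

N=6 nodes, M=9 members, R=3 reactions → 2N=12, M+R=12
member 0 (0-1): L=2.7843, (cx,cy)=(0.5014,0.8652)
member 1 (0-2): L=3.1660, (cx,cy)=(1.0000,0.0000)
member 2 (1-2): L=2.9893, (cx,cy)=(0.5921,-0.8059)
member 3 (1-3): L=3.4272, (cx,cy)=(0.9947,0.1030)
member 4 (2-3): L=3.2117, (cx,cy)=(0.5103,0.8600)
member 5 (2-4): L=2.9300, (cx,cy)=(1.0000,0.0000)
member 6 (3-4): L=3.0488, (cx,cy)=(0.4234,-0.9059)
member 7 (3-5): L=2.9966, (cx,cy)=(0.9995,-0.0324)
member 8 (4-5): L=3.1632, (cx,cy)=(0.5387,0.8425)
solve A·x = −loads:
  F[0-1] = +277.3937 N (tension)
  F[0-2] = +493.4575 N (tension)
  F[1-2] = -148.7474 N (compression)
  F[1-3] = +2287.5727 N (tension)
  F[2-3] = +139.3864 N (tension)
  F[2-4] = +334.2517 N (tension)
  F[3-4] = -789.3682 N (compression)
  F[3-5] = -0.0000 N (compression)
  F[4-5] = +0.0000 N (tension)
  Rx@0 = -632.5400 N
  Ry@0 = -240.0069 N
  Ry@4 = +715.1069 N

2287.573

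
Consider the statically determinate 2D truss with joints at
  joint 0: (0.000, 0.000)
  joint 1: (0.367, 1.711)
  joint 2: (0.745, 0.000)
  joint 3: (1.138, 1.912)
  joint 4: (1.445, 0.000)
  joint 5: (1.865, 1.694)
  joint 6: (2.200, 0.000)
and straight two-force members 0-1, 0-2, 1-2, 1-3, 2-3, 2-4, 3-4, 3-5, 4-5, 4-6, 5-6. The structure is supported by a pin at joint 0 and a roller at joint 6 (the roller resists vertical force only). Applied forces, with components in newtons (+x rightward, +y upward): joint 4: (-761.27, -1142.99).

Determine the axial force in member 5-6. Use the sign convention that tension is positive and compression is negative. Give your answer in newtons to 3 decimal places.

N=7 nodes, M=11 members, R=3 reactions → 2N=14, M+R=14
member 0 (0-1): L=1.7499, (cx,cy)=(0.2097,0.9778)
member 1 (0-2): L=0.7450, (cx,cy)=(1.0000,0.0000)
member 2 (1-2): L=1.7523, (cx,cy)=(0.2157,-0.9765)
member 3 (1-3): L=0.7968, (cx,cy)=(0.9677,0.2523)
member 4 (2-3): L=1.9520, (cx,cy)=(0.2013,0.9795)
member 5 (2-4): L=0.7000, (cx,cy)=(1.0000,0.0000)
member 6 (3-4): L=1.9365, (cx,cy)=(0.1585,-0.9874)
member 7 (3-5): L=0.7590, (cx,cy)=(0.9579,-0.2872)
member 8 (4-5): L=1.7453, (cx,cy)=(0.2406,0.9706)
member 9 (4-6): L=0.7550, (cx,cy)=(1.0000,0.0000)
member 10 (5-6): L=1.7268, (cx,cy)=(0.1940,-0.9810)
solve A·x = −loads:
  F[0-1] = -401.1753 N (compression)
  F[0-2] = -677.1338 N (compression)
  F[1-2] = +358.5953 N (tension)
  F[1-3] = -166.8907 N (compression)
  F[2-3] = -357.4723 N (compression)
  F[2-4] = -527.8054 N (compression)
  F[3-4] = +491.8635 N (tension)
  F[3-5] = -325.1425 N (compression)
  F[4-5] = +677.2496 N (tension)
  F[4-6] = +148.4633 N (tension)
  F[5-6] = -765.2756 N (compression)
  Rx@0 = +761.2700 N
  Ry@0 = +392.2534 N
  Ry@6 = +750.7366 N

-765.276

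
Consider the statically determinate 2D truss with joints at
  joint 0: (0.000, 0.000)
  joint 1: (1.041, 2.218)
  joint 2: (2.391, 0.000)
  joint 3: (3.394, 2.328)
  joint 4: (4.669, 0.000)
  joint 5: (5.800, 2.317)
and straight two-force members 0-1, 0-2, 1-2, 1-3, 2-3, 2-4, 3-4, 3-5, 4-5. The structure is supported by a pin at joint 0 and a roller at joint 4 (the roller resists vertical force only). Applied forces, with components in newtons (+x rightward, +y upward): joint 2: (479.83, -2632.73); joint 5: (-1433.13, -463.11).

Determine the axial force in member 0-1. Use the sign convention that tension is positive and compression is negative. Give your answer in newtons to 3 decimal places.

N=6 nodes, M=9 members, R=3 reactions → 2N=12, M+R=12
member 0 (0-1): L=2.4501, (cx,cy)=(0.4249,0.9053)
member 1 (0-2): L=2.3910, (cx,cy)=(1.0000,0.0000)
member 2 (1-2): L=2.5965, (cx,cy)=(0.5199,-0.8542)
member 3 (1-3): L=2.3556, (cx,cy)=(0.9989,0.0467)
member 4 (2-3): L=2.5349, (cx,cy)=(0.3957,0.9184)
member 5 (2-4): L=2.2780, (cx,cy)=(1.0000,0.0000)
member 6 (3-4): L=2.6543, (cx,cy)=(0.4804,-0.8771)
member 7 (3-5): L=2.4060, (cx,cy)=(1.0000,-0.0046)
member 8 (4-5): L=2.5783, (cx,cy)=(0.4387,0.8987)
solve A·x = −loads:
  F[0-1] = -2080.6534 N (compression)
  F[0-2] = -69.2865 N (compression)
  F[1-2] = +2096.9274 N (tension)
  F[1-3] = -1976.4094 N (compression)
  F[2-3] = +916.2860 N (tension)
  F[2-4] = +178.5670 N (tension)
  F[3-4] = -847.9403 N (compression)
  F[3-5] = -1204.3963 N (compression)
  F[4-5] = -521.4653 N (compression)
  Rx@0 = +953.3000 N
  Ry@0 = +1883.5176 N
  Ry@4 = +1212.3224 N

-2080.653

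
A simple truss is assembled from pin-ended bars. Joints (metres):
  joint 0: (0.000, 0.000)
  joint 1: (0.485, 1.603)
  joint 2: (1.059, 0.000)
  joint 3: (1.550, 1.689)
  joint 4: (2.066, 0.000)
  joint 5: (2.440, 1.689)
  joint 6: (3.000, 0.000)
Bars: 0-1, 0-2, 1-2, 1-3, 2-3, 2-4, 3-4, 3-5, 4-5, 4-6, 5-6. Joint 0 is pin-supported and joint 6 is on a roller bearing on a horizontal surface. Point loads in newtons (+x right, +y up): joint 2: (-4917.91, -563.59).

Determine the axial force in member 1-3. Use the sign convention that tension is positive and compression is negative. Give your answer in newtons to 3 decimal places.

-234.888

N=7 nodes, M=11 members, R=3 reactions → 2N=14, M+R=14
member 0 (0-1): L=1.6748, (cx,cy)=(0.2896,0.9571)
member 1 (0-2): L=1.0590, (cx,cy)=(1.0000,0.0000)
member 2 (1-2): L=1.7027, (cx,cy)=(0.3371,-0.9415)
member 3 (1-3): L=1.0685, (cx,cy)=(0.9968,0.0805)
member 4 (2-3): L=1.7589, (cx,cy)=(0.2791,0.9602)
member 5 (2-4): L=1.0070, (cx,cy)=(1.0000,0.0000)
member 6 (3-4): L=1.7661, (cx,cy)=(0.2922,-0.9564)
member 7 (3-5): L=0.8900, (cx,cy)=(1.0000,0.0000)
member 8 (4-5): L=1.7299, (cx,cy)=(0.2162,0.9764)
member 9 (4-6): L=0.9340, (cx,cy)=(1.0000,0.0000)
member 10 (5-6): L=1.7794, (cx,cy)=(0.3147,-0.9492)
solve A·x = −loads:
  F[0-1] = -380.9672 N (compression)
  F[0-2] = -4807.5845 N (compression)
  F[1-2] = +367.2337 N (tension)
  F[1-3] = -234.8885 N (compression)
  F[2-3] = +226.8719 N (tension)
  F[2-4] = +170.7955 N (tension)
  F[3-4] = -208.0245 N (compression)
  F[3-5] = -110.0158 N (compression)
  F[4-5] = +203.7663 N (tension)
  F[4-6] = +65.9624 N (tension)
  F[5-6] = -209.5974 N (compression)
  Rx@0 = +4917.9100 N
  Ry@0 = +364.6427 N
  Ry@6 = +198.9473 N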